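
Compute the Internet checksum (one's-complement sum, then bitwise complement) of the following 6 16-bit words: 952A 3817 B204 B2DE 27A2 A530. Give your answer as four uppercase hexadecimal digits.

0108

One's-complement addition (fold any carry out of bit 15 back into bit 0):
  0x952A + 0x3817 = 0x0CD41
  0xCD41 + 0xB204 = 0x17F45 → wrap carry → 0x7F46
  0x7F46 + 0xB2DE = 0x13224 → wrap carry → 0x3225
  0x3225 + 0x27A2 = 0x059C7
  0x59C7 + 0xA530 = 0x0FEF7
One's-complement sum = 0xFEF7.
Checksum = ~0xFEF7 & 0xFFFF = 0x0108.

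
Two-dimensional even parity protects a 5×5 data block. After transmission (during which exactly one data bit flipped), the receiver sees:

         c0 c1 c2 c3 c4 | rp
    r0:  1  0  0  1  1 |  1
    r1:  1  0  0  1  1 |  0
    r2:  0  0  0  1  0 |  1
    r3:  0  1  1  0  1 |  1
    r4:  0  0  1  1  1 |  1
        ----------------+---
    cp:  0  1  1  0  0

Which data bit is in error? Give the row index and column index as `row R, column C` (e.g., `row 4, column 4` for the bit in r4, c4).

Recompute each row's even parity and compare to rp:
  r0: data parity 1, sent rp 1 → ok
  r1: data parity 1, sent rp 0 → mismatch
  r2: data parity 1, sent rp 1 → ok
  r3: data parity 1, sent rp 1 → ok
  r4: data parity 1, sent rp 1 → ok
Recompute each column's even parity and compare to cp:
  c0: data parity 0, sent cp 0 → ok
  c1: data parity 1, sent cp 1 → ok
  c2: data parity 0, sent cp 1 → mismatch
  c3: data parity 0, sent cp 0 → ok
  c4: data parity 0, sent cp 0 → ok
Exactly one row (r1) and one column (c2) fail → the flipped bit is at their intersection.

row 1, column 2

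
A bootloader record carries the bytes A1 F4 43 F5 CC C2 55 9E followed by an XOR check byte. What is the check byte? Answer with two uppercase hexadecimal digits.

XOR the bytes together:
  start with 0xA1
  0xA1 ⊕ 0xF4 = 0x55
  0x55 ⊕ 0x43 = 0x16
  0x16 ⊕ 0xF5 = 0xE3
  0xE3 ⊕ 0xCC = 0x2F
  0x2F ⊕ 0xC2 = 0xED
  0xED ⊕ 0x55 = 0xB8
  0xB8 ⊕ 0x9E = 0x26

26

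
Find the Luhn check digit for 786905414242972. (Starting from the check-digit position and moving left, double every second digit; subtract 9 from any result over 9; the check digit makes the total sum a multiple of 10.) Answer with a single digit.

1

Partial digits right→left: 2 7 9 2 4 2 4 1 4 5 0 9 6 8 7
Double every second digit counting from the check-digit position (so the 1st, 3rd, 5th, ... of the partial from the right).
  doubled (with −9 where >9): 4 9 8 8 8 0 3 5 → sum 45
  kept as-is: 7 2 2 1 5 9 8 → sum 34
Total = 45 + 34 = 79.
Check digit = (10 − (79 mod 10)) mod 10 = 1.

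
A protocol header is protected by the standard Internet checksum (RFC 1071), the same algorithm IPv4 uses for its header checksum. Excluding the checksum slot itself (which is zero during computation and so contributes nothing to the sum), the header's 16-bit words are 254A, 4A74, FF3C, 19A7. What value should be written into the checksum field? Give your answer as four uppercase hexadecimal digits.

775D

One's-complement addition (fold any carry out of bit 15 back into bit 0):
  0x254A + 0x4A74 = 0x06FBE
  0x6FBE + 0xFF3C = 0x16EFA → wrap carry → 0x6EFB
  0x6EFB + 0x19A7 = 0x088A2
One's-complement sum = 0x88A2.
Checksum = ~0x88A2 & 0xFFFF = 0x775D.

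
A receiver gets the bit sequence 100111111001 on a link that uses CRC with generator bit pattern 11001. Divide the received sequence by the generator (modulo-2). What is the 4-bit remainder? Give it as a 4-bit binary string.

Modulo-2 division of 100111111001 by 11001:
  pos 0: 10011 XOR 11001 = 01010
  pos 1: 10101 XOR 11001 = 01100
  pos 2: 11001 XOR 11001 = 00000
  pos 7: 11001 XOR 11001 = 00000
Remainder = 0000 (zero — the frame passes the CRC check).

0000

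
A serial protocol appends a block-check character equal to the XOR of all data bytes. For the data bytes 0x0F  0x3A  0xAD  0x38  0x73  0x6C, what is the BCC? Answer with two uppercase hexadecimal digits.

XOR the bytes together:
  start with 0x0F
  0x0F ⊕ 0x3A = 0x35
  0x35 ⊕ 0xAD = 0x98
  0x98 ⊕ 0x38 = 0xA0
  0xA0 ⊕ 0x73 = 0xD3
  0xD3 ⊕ 0x6C = 0xBF

BF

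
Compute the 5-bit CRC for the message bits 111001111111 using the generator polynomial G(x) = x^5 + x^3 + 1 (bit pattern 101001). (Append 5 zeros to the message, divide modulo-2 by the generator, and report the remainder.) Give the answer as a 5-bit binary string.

00100

Append 5 zeros: 11100111111100000. Divide by 101001 (XOR where the leading bit is 1):
  pos 0: 111001 XOR 101001 = 010000
  pos 1: 100001 XOR 101001 = 001000
  pos 3: 100011 XOR 101001 = 001010
  pos 5: 101011 XOR 101001 = 000010
  pos 9: 101000 XOR 101001 = 000001
Remainder (last 5 bits) = 00100. This is the CRC / FCS.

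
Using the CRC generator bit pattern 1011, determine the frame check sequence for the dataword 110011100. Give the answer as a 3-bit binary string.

Append 3 zeros: 110011100000. Divide by 1011 (XOR where the leading bit is 1):
  pos 0: 1100 XOR 1011 = 0111
  pos 1: 1111 XOR 1011 = 0100
  pos 2: 1001 XOR 1011 = 0010
  pos 4: 1010 XOR 1011 = 0001
  pos 7: 1000 XOR 1011 = 0011
Remainder (last 3 bits) = 110. This is the CRC / FCS.

110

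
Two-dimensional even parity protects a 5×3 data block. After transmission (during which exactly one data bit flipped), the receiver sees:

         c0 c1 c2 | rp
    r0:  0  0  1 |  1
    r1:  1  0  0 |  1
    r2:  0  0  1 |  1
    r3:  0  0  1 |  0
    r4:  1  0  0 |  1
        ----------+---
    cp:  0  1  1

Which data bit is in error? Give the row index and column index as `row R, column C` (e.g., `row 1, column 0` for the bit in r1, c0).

Recompute each row's even parity and compare to rp:
  r0: data parity 1, sent rp 1 → ok
  r1: data parity 1, sent rp 1 → ok
  r2: data parity 1, sent rp 1 → ok
  r3: data parity 1, sent rp 0 → mismatch
  r4: data parity 1, sent rp 1 → ok
Recompute each column's even parity and compare to cp:
  c0: data parity 0, sent cp 0 → ok
  c1: data parity 0, sent cp 1 → mismatch
  c2: data parity 1, sent cp 1 → ok
Exactly one row (r3) and one column (c1) fail → the flipped bit is at their intersection.

row 3, column 1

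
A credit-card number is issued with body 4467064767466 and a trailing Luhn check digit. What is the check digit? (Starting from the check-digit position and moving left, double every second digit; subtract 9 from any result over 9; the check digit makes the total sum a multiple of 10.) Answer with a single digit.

0

Partial digits right→left: 6 6 4 7 6 7 4 6 0 7 6 4 4
Double every second digit counting from the check-digit position (so the 1st, 3rd, 5th, ... of the partial from the right).
  doubled (with −9 where >9): 3 8 3 8 0 3 8 → sum 33
  kept as-is: 6 7 7 6 7 4 → sum 37
Total = 33 + 37 = 70.
Check digit = (10 − (70 mod 10)) mod 10 = 0.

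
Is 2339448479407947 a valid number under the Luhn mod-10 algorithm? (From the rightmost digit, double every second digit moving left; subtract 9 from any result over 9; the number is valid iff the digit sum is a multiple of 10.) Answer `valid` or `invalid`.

invalid

From the right, keep odd positions and double even positions (subtract 9 from any doubled value over 9):
  doubled (positions 2,4,...): 8 5 8 5 7 8 6 4 → sum 51
  kept (positions 1,3,...): 7 9 0 9 4 4 9 3 → sum 45
Total = 96.
96 mod 10 = 6, so the number is invalid.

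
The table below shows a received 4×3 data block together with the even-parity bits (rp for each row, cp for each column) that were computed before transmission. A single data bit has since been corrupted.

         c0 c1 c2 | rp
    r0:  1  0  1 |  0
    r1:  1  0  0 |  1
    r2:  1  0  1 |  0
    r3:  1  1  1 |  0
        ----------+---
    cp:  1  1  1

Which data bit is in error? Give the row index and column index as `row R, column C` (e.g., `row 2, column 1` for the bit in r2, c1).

Recompute each row's even parity and compare to rp:
  r0: data parity 0, sent rp 0 → ok
  r1: data parity 1, sent rp 1 → ok
  r2: data parity 0, sent rp 0 → ok
  r3: data parity 1, sent rp 0 → mismatch
Recompute each column's even parity and compare to cp:
  c0: data parity 0, sent cp 1 → mismatch
  c1: data parity 1, sent cp 1 → ok
  c2: data parity 1, sent cp 1 → ok
Exactly one row (r3) and one column (c0) fail → the flipped bit is at their intersection.

row 3, column 0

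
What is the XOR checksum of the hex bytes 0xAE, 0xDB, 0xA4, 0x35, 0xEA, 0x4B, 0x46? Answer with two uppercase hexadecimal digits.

XOR the bytes together:
  start with 0xAE
  0xAE ⊕ 0xDB = 0x75
  0x75 ⊕ 0xA4 = 0xD1
  0xD1 ⊕ 0x35 = 0xE4
  0xE4 ⊕ 0xEA = 0x0E
  0x0E ⊕ 0x4B = 0x45
  0x45 ⊕ 0x46 = 0x03

03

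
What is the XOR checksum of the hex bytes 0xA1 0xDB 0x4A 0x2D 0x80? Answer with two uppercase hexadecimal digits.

9D

XOR the bytes together:
  start with 0xA1
  0xA1 ⊕ 0xDB = 0x7A
  0x7A ⊕ 0x4A = 0x30
  0x30 ⊕ 0x2D = 0x1D
  0x1D ⊕ 0x80 = 0x9D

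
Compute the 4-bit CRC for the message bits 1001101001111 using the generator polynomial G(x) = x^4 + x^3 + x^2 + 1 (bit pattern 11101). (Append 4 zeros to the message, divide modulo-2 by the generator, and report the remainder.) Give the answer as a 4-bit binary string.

0000

Append 4 zeros: 10011010011110000. Divide by 11101 (XOR where the leading bit is 1):
  pos 0: 10011 XOR 11101 = 01110
  pos 1: 11100 XOR 11101 = 00001
  pos 5: 11001 XOR 11101 = 00100
  pos 7: 10011 XOR 11101 = 01110
  pos 8: 11101 XOR 11101 = 00000
Remainder (last 4 bits) = 0000. This is the CRC / FCS.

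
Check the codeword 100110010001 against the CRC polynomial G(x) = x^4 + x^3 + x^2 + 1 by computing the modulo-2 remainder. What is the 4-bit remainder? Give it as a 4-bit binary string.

Modulo-2 division of 100110010001 by 11101:
  pos 0: 10011 XOR 11101 = 01110
  pos 1: 11100 XOR 11101 = 00001
  pos 5: 10100 XOR 11101 = 01001
  pos 6: 10010 XOR 11101 = 01111
  pos 7: 11111 XOR 11101 = 00010
Remainder = 0010 (nonzero — an error is detected).

0010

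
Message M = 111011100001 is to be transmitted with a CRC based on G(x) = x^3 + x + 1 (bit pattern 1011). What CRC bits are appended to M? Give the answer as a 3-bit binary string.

101

Append 3 zeros: 111011100001000. Divide by 1011 (XOR where the leading bit is 1):
  pos 0: 1110 XOR 1011 = 0101
  pos 1: 1011 XOR 1011 = 0000
  pos 5: 1100 XOR 1011 = 0111
  pos 6: 1110 XOR 1011 = 0101
  pos 7: 1010 XOR 1011 = 0001
  pos 10: 1100 XOR 1011 = 0111
  pos 11: 1110 XOR 1011 = 0101
Remainder (last 3 bits) = 101. This is the CRC / FCS.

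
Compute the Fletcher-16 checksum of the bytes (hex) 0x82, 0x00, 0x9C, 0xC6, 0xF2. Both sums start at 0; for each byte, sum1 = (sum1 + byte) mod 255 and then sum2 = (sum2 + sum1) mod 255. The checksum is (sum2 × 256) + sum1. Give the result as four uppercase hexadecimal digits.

Running sums (mod 255):
  after byte 0 (0x82): sum1=130, sum2=130
  after byte 1 (0x00): sum1=130, sum2=5
  after byte 2 (0x9C): sum1=31, sum2=36
  after byte 3 (0xC6): sum1=229, sum2=10
  after byte 4 (0xF2): sum1=216, sum2=226
Checksum = sum2·256 + sum1 = 226·256 + 216 = 58072 = 0xE2D8.

E2D8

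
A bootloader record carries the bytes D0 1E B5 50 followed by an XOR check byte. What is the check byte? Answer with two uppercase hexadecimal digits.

XOR the bytes together:
  start with 0xD0
  0xD0 ⊕ 0x1E = 0xCE
  0xCE ⊕ 0xB5 = 0x7B
  0x7B ⊕ 0x50 = 0x2B

2B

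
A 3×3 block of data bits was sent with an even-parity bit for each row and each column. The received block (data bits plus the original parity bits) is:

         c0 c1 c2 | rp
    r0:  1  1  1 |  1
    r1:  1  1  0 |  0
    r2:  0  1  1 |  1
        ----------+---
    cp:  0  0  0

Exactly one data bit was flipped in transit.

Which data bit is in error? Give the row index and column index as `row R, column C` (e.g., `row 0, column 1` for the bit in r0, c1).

row 2, column 1

Recompute each row's even parity and compare to rp:
  r0: data parity 1, sent rp 1 → ok
  r1: data parity 0, sent rp 0 → ok
  r2: data parity 0, sent rp 1 → mismatch
Recompute each column's even parity and compare to cp:
  c0: data parity 0, sent cp 0 → ok
  c1: data parity 1, sent cp 0 → mismatch
  c2: data parity 0, sent cp 0 → ok
Exactly one row (r2) and one column (c1) fail → the flipped bit is at their intersection.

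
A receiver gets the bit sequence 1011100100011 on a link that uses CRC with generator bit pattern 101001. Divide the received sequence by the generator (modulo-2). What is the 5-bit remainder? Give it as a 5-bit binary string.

Modulo-2 division of 1011100100011 by 101001:
  pos 0: 101110 XOR 101001 = 000111
  pos 3: 111010 XOR 101001 = 010011
  pos 4: 100110 XOR 101001 = 001111
  pos 6: 111101 XOR 101001 = 010100
  pos 7: 101001 XOR 101001 = 000000
Remainder = 00000 (zero — the frame passes the CRC check).

00000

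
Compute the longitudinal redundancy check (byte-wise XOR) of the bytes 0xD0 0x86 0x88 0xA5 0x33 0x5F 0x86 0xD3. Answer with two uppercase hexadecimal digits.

XOR the bytes together:
  start with 0xD0
  0xD0 ⊕ 0x86 = 0x56
  0x56 ⊕ 0x88 = 0xDE
  0xDE ⊕ 0xA5 = 0x7B
  0x7B ⊕ 0x33 = 0x48
  0x48 ⊕ 0x5F = 0x17
  0x17 ⊕ 0x86 = 0x91
  0x91 ⊕ 0xD3 = 0x42

42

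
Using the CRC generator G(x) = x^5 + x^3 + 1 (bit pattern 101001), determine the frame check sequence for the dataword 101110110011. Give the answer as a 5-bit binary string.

10001

Append 5 zeros: 10111011001100000. Divide by 101001 (XOR where the leading bit is 1):
  pos 0: 101110 XOR 101001 = 000111
  pos 3: 111110 XOR 101001 = 010111
  pos 4: 101110 XOR 101001 = 000111
  pos 7: 111110 XOR 101001 = 010111
  pos 8: 101110 XOR 101001 = 000111
  pos 11: 111000 XOR 101001 = 010001
Remainder (last 5 bits) = 10001. This is the CRC / FCS.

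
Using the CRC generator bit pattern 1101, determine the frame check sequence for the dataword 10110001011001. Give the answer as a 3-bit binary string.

Append 3 zeros: 10110001011001000. Divide by 1101 (XOR where the leading bit is 1):
  pos 0: 1011 XOR 1101 = 0110
  pos 1: 1100 XOR 1101 = 0001
  pos 4: 1001 XOR 1101 = 0100
  pos 5: 1000 XOR 1101 = 0101
  pos 6: 1011 XOR 1101 = 0110
  pos 7: 1101 XOR 1101 = 0000
  pos 13: 1000 XOR 1101 = 0101
Remainder (last 3 bits) = 101. This is the CRC / FCS.

101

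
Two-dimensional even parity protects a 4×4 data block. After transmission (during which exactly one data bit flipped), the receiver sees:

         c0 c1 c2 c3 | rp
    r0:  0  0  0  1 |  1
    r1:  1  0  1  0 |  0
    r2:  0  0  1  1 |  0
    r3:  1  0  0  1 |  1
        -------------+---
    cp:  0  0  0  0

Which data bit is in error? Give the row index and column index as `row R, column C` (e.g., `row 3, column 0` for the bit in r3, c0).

row 3, column 3

Recompute each row's even parity and compare to rp:
  r0: data parity 1, sent rp 1 → ok
  r1: data parity 0, sent rp 0 → ok
  r2: data parity 0, sent rp 0 → ok
  r3: data parity 0, sent rp 1 → mismatch
Recompute each column's even parity and compare to cp:
  c0: data parity 0, sent cp 0 → ok
  c1: data parity 0, sent cp 0 → ok
  c2: data parity 0, sent cp 0 → ok
  c3: data parity 1, sent cp 0 → mismatch
Exactly one row (r3) and one column (c3) fail → the flipped bit is at their intersection.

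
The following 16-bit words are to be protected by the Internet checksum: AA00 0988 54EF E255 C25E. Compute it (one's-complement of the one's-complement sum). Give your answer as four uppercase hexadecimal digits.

52D3

One's-complement addition (fold any carry out of bit 15 back into bit 0):
  0xAA00 + 0x0988 = 0x0B388
  0xB388 + 0x54EF = 0x10877 → wrap carry → 0x0878
  0x0878 + 0xE255 = 0x0EACD
  0xEACD + 0xC25E = 0x1AD2B → wrap carry → 0xAD2C
One's-complement sum = 0xAD2C.
Checksum = ~0xAD2C & 0xFFFF = 0x52D3.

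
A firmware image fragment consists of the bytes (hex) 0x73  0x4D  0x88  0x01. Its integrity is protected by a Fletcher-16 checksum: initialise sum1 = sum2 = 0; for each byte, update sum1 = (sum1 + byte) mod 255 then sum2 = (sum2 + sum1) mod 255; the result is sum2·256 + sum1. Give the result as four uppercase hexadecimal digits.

C74A

Running sums (mod 255):
  after byte 0 (0x73): sum1=115, sum2=115
  after byte 1 (0x4D): sum1=192, sum2=52
  after byte 2 (0x88): sum1=73, sum2=125
  after byte 3 (0x01): sum1=74, sum2=199
Checksum = sum2·256 + sum1 = 199·256 + 74 = 51018 = 0xC74A.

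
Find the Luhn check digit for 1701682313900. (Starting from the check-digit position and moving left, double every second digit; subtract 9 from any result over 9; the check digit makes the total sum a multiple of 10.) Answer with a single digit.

8

Partial digits right→left: 0 0 9 3 1 3 2 8 6 1 0 7 1
Double every second digit counting from the check-digit position (so the 1st, 3rd, 5th, ... of the partial from the right).
  doubled (with −9 where >9): 0 9 2 4 3 0 2 → sum 20
  kept as-is: 0 3 3 8 1 7 → sum 22
Total = 20 + 22 = 42.
Check digit = (10 − (42 mod 10)) mod 10 = 8.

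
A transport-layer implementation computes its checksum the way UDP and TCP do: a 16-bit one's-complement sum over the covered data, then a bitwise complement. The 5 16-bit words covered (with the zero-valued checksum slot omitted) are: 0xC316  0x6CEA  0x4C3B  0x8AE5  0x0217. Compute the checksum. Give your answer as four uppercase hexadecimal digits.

One's-complement addition (fold any carry out of bit 15 back into bit 0):
  0xC316 + 0x6CEA = 0x13000 → wrap carry → 0x3001
  0x3001 + 0x4C3B = 0x07C3C
  0x7C3C + 0x8AE5 = 0x10721 → wrap carry → 0x0722
  0x0722 + 0x0217 = 0x00939
One's-complement sum = 0x0939.
Checksum = ~0x0939 & 0xFFFF = 0xF6C6.

F6C6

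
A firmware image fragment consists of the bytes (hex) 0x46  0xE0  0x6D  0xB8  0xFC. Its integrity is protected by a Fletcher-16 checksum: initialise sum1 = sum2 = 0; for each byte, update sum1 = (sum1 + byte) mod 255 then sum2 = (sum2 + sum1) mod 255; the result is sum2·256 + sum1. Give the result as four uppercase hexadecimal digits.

994A

Running sums (mod 255):
  after byte 0 (0x46): sum1=70, sum2=70
  after byte 1 (0xE0): sum1=39, sum2=109
  after byte 2 (0x6D): sum1=148, sum2=2
  after byte 3 (0xB8): sum1=77, sum2=79
  after byte 4 (0xFC): sum1=74, sum2=153
Checksum = sum2·256 + sum1 = 153·256 + 74 = 39242 = 0x994A.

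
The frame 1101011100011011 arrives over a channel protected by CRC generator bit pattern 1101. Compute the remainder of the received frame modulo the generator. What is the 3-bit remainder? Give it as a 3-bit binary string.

010

Modulo-2 division of 1101011100011011 by 1101:
  pos 0: 1101 XOR 1101 = 0000
  pos 5: 1110 XOR 1101 = 0011
  pos 7: 1100 XOR 1101 = 0001
  pos 10: 1110 XOR 1101 = 0011
  pos 12: 1111 XOR 1101 = 0010
Remainder = 010 (nonzero — an error is detected).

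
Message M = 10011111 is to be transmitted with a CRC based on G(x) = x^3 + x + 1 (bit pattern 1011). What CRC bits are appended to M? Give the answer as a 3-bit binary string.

101

Append 3 zeros: 10011111000. Divide by 1011 (XOR where the leading bit is 1):
  pos 0: 1001 XOR 1011 = 0010
  pos 2: 1011 XOR 1011 = 0000
  pos 6: 1100 XOR 1011 = 0111
  pos 7: 1110 XOR 1011 = 0101
Remainder (last 3 bits) = 101. This is the CRC / FCS.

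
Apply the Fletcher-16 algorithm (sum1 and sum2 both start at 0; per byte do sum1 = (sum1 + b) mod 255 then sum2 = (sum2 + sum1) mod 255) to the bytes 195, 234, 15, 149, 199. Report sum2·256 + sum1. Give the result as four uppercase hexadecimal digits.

Running sums (mod 255):
  after byte 0 (195): sum1=195, sum2=195
  after byte 1 (234): sum1=174, sum2=114
  after byte 2 (15): sum1=189, sum2=48
  after byte 3 (149): sum1=83, sum2=131
  after byte 4 (199): sum1=27, sum2=158
Checksum = sum2·256 + sum1 = 158·256 + 27 = 40475 = 0x9E1B.

9E1B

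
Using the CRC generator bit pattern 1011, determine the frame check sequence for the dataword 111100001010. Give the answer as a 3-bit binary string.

Append 3 zeros: 111100001010000. Divide by 1011 (XOR where the leading bit is 1):
  pos 0: 1111 XOR 1011 = 0100
  pos 1: 1000 XOR 1011 = 0011
  pos 3: 1100 XOR 1011 = 0111
  pos 4: 1110 XOR 1011 = 0101
  pos 5: 1011 XOR 1011 = 0000
  pos 10: 1000 XOR 1011 = 0011
Remainder (last 3 bits) = 110. This is the CRC / FCS.

110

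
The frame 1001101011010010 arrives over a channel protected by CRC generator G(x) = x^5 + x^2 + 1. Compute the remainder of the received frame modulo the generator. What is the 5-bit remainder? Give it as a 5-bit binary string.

Modulo-2 division of 1001101011010010 by 100101:
  pos 0: 100110 XOR 100101 = 000011
  pos 4: 111011 XOR 100101 = 011110
  pos 5: 111100 XOR 100101 = 011001
  pos 6: 110011 XOR 100101 = 010110
  pos 7: 101100 XOR 100101 = 001001
  pos 9: 100101 XOR 100101 = 000000
Remainder = 00000 (zero — the frame passes the CRC check).

00000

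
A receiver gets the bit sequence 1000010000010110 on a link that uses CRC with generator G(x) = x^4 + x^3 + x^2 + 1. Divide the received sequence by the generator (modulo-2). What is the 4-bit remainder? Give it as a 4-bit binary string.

Modulo-2 division of 1000010000010110 by 11101:
  pos 0: 10000 XOR 11101 = 01101
  pos 1: 11011 XOR 11101 = 00110
  pos 3: 11000 XOR 11101 = 00101
  pos 5: 10100 XOR 11101 = 01001
  pos 6: 10010 XOR 11101 = 01111
  pos 7: 11111 XOR 11101 = 00010
  pos 10: 10011 XOR 11101 = 01110
  pos 11: 11100 XOR 11101 = 00001
Remainder = 0001 (nonzero — an error is detected).

0001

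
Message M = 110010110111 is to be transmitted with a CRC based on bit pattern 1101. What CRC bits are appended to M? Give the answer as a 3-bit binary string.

Append 3 zeros: 110010110111000. Divide by 1101 (XOR where the leading bit is 1):
  pos 0: 1100 XOR 1101 = 0001
  pos 3: 1101 XOR 1101 = 0000
  pos 7: 1011 XOR 1101 = 0110
  pos 8: 1101 XOR 1101 = 0000
Remainder (last 3 bits) = 000. This is the CRC / FCS.

000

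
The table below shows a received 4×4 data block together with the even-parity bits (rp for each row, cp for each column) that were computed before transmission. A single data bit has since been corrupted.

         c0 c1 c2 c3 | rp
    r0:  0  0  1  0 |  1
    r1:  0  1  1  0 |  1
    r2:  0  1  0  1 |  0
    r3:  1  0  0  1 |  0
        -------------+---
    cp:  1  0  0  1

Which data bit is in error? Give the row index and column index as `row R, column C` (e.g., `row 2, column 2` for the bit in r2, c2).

Recompute each row's even parity and compare to rp:
  r0: data parity 1, sent rp 1 → ok
  r1: data parity 0, sent rp 1 → mismatch
  r2: data parity 0, sent rp 0 → ok
  r3: data parity 0, sent rp 0 → ok
Recompute each column's even parity and compare to cp:
  c0: data parity 1, sent cp 1 → ok
  c1: data parity 0, sent cp 0 → ok
  c2: data parity 0, sent cp 0 → ok
  c3: data parity 0, sent cp 1 → mismatch
Exactly one row (r1) and one column (c3) fail → the flipped bit is at their intersection.

row 1, column 3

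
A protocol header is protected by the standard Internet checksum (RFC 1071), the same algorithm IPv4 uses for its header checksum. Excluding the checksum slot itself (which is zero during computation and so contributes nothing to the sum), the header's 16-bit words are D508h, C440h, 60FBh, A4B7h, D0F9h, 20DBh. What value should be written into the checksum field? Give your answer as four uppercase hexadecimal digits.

6F2E

One's-complement addition (fold any carry out of bit 15 back into bit 0):
  0xD508 + 0xC440 = 0x19948 → wrap carry → 0x9949
  0x9949 + 0x60FB = 0x0FA44
  0xFA44 + 0xA4B7 = 0x19EFB → wrap carry → 0x9EFC
  0x9EFC + 0xD0F9 = 0x16FF5 → wrap carry → 0x6FF6
  0x6FF6 + 0x20DB = 0x090D1
One's-complement sum = 0x90D1.
Checksum = ~0x90D1 & 0xFFFF = 0x6F2E.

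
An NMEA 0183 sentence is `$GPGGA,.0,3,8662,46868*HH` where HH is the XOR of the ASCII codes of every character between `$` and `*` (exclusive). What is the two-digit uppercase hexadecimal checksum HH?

XOR the ASCII codes of the payload characters:
  'G' = 0x47 → acc = 0x47
  'P' = 0x50 → acc = 0x17
  'G' = 0x47 → acc = 0x50
  'G' = 0x47 → acc = 0x17
  'A' = 0x41 → acc = 0x56
  ',' = 0x2C → acc = 0x7A
  '.' = 0x2E → acc = 0x54
  '0' = 0x30 → acc = 0x64
  ',' = 0x2C → acc = 0x48
  '3' = 0x33 → acc = 0x7B
  ',' = 0x2C → acc = 0x57
  '8' = 0x38 → acc = 0x6F
  '6' = 0x36 → acc = 0x59
  '6' = 0x36 → acc = 0x6F
  '2' = 0x32 → acc = 0x5D
  ',' = 0x2C → acc = 0x71
  '4' = 0x34 → acc = 0x45
  '6' = 0x36 → acc = 0x73
  '8' = 0x38 → acc = 0x4B
  '6' = 0x36 → acc = 0x7D
  '8' = 0x38 → acc = 0x45
Checksum = 0x45.

45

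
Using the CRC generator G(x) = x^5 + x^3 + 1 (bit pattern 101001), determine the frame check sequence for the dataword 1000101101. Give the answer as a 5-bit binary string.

Append 5 zeros: 100010110100000. Divide by 101001 (XOR where the leading bit is 1):
  pos 0: 100010 XOR 101001 = 001011
  pos 2: 101111 XOR 101001 = 000110
  pos 5: 110010 XOR 101001 = 011011
  pos 6: 110110 XOR 101001 = 011111
  pos 7: 111110 XOR 101001 = 010111
  pos 8: 101110 XOR 101001 = 000111
Remainder (last 5 bits) = 01110. This is the CRC / FCS.

01110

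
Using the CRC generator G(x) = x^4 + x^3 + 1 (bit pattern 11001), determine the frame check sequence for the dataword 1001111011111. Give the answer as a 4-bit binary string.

Append 4 zeros: 10011110111110000. Divide by 11001 (XOR where the leading bit is 1):
  pos 0: 10011 XOR 11001 = 01010
  pos 1: 10101 XOR 11001 = 01100
  pos 2: 11001 XOR 11001 = 00000
  pos 8: 11111 XOR 11001 = 00110
  pos 10: 11000 XOR 11001 = 00001
Remainder (last 4 bits) = 0100. This is the CRC / FCS.

0100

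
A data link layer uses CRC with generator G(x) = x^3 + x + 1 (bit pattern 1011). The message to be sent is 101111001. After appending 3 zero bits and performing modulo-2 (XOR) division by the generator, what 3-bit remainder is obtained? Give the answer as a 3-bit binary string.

Append 3 zeros: 101111001000. Divide by 1011 (XOR where the leading bit is 1):
  pos 0: 1011 XOR 1011 = 0000
  pos 4: 1100 XOR 1011 = 0111
  pos 5: 1111 XOR 1011 = 0100
  pos 6: 1000 XOR 1011 = 0011
  pos 8: 1100 XOR 1011 = 0111
Remainder (last 3 bits) = 111. This is the CRC / FCS.

111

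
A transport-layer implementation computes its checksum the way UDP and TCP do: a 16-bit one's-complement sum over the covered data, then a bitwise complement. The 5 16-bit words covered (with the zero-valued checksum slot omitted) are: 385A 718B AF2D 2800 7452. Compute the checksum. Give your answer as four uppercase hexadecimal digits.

0A9A

One's-complement addition (fold any carry out of bit 15 back into bit 0):
  0x385A + 0x718B = 0x0A9E5
  0xA9E5 + 0xAF2D = 0x15912 → wrap carry → 0x5913
  0x5913 + 0x2800 = 0x08113
  0x8113 + 0x7452 = 0x0F565
One's-complement sum = 0xF565.
Checksum = ~0xF565 & 0xFFFF = 0x0A9A.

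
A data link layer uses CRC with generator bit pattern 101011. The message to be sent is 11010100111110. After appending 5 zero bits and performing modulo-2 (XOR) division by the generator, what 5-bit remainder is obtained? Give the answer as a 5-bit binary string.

Append 5 zeros: 1101010011111000000. Divide by 101011 (XOR where the leading bit is 1):
  pos 0: 110101 XOR 101011 = 011110
  pos 1: 111100 XOR 101011 = 010111
  pos 2: 101110 XOR 101011 = 000101
  pos 5: 101111 XOR 101011 = 000100
  pos 8: 100110 XOR 101011 = 001101
  pos 10: 110100 XOR 101011 = 011111
  pos 11: 111110 XOR 101011 = 010101
  pos 12: 101010 XOR 101011 = 000001
Remainder (last 5 bits) = 00010. This is the CRC / FCS.

00010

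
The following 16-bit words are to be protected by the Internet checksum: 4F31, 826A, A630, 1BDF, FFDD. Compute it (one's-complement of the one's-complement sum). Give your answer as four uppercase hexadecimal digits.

One's-complement addition (fold any carry out of bit 15 back into bit 0):
  0x4F31 + 0x826A = 0x0D19B
  0xD19B + 0xA630 = 0x177CB → wrap carry → 0x77CC
  0x77CC + 0x1BDF = 0x093AB
  0x93AB + 0xFFDD = 0x19388 → wrap carry → 0x9389
One's-complement sum = 0x9389.
Checksum = ~0x9389 & 0xFFFF = 0x6C76.

6C76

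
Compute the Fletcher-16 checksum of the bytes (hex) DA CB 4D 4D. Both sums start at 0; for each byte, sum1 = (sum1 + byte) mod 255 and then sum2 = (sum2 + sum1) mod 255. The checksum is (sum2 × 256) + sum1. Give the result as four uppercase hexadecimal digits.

B641

Running sums (mod 255):
  after byte 0 (DA): sum1=218, sum2=218
  after byte 1 (CB): sum1=166, sum2=129
  after byte 2 (4D): sum1=243, sum2=117
  after byte 3 (4D): sum1=65, sum2=182
Checksum = sum2·256 + sum1 = 182·256 + 65 = 46657 = 0xB641.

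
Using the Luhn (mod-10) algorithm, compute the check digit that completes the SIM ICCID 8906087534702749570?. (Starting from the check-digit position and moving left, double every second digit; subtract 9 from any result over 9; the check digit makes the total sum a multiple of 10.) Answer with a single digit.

Partial digits right→left: 0 7 5 9 4 7 2 0 7 4 3 5 7 8 0 6 0 9 8
Double every second digit counting from the check-digit position (so the 1st, 3rd, 5th, ... of the partial from the right).
  doubled (with −9 where >9): 0 1 8 4 5 6 5 0 0 7 → sum 36
  kept as-is: 7 9 7 0 4 5 8 6 9 → sum 55
Total = 36 + 55 = 91.
Check digit = (10 − (91 mod 10)) mod 10 = 9.

9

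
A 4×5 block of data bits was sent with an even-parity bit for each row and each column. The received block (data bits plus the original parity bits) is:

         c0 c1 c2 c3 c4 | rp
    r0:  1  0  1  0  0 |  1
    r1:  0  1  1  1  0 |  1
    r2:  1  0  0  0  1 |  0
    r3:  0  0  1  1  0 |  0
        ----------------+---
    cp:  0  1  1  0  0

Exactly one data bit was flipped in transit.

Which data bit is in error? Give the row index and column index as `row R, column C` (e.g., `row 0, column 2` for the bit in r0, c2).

row 0, column 4

Recompute each row's even parity and compare to rp:
  r0: data parity 0, sent rp 1 → mismatch
  r1: data parity 1, sent rp 1 → ok
  r2: data parity 0, sent rp 0 → ok
  r3: data parity 0, sent rp 0 → ok
Recompute each column's even parity and compare to cp:
  c0: data parity 0, sent cp 0 → ok
  c1: data parity 1, sent cp 1 → ok
  c2: data parity 1, sent cp 1 → ok
  c3: data parity 0, sent cp 0 → ok
  c4: data parity 1, sent cp 0 → mismatch
Exactly one row (r0) and one column (c4) fail → the flipped bit is at their intersection.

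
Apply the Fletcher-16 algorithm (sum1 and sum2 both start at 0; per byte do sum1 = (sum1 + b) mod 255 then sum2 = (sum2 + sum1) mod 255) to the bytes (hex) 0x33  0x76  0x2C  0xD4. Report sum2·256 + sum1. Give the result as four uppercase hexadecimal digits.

Running sums (mod 255):
  after byte 0 (0x33): sum1=51, sum2=51
  after byte 1 (0x76): sum1=169, sum2=220
  after byte 2 (0x2C): sum1=213, sum2=178
  after byte 3 (0xD4): sum1=170, sum2=93
Checksum = sum2·256 + sum1 = 93·256 + 170 = 23978 = 0x5DAA.

5DAA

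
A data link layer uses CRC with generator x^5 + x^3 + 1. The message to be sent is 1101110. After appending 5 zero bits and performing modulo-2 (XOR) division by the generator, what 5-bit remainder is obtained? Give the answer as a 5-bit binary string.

Append 5 zeros: 110111000000. Divide by 101001 (XOR where the leading bit is 1):
  pos 0: 110111 XOR 101001 = 011110
  pos 1: 111100 XOR 101001 = 010101
  pos 2: 101010 XOR 101001 = 000011
  pos 6: 110000 XOR 101001 = 011001
Remainder (last 5 bits) = 11001. This is the CRC / FCS.

11001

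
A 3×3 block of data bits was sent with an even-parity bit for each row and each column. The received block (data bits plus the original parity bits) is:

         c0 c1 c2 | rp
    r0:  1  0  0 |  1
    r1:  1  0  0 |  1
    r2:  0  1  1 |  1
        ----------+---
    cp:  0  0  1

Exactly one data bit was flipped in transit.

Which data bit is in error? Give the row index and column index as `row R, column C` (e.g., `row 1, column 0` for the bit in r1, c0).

Recompute each row's even parity and compare to rp:
  r0: data parity 1, sent rp 1 → ok
  r1: data parity 1, sent rp 1 → ok
  r2: data parity 0, sent rp 1 → mismatch
Recompute each column's even parity and compare to cp:
  c0: data parity 0, sent cp 0 → ok
  c1: data parity 1, sent cp 0 → mismatch
  c2: data parity 1, sent cp 1 → ok
Exactly one row (r2) and one column (c1) fail → the flipped bit is at their intersection.

row 2, column 1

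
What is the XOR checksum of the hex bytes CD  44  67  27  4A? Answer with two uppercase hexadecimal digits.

XOR the bytes together:
  start with 0xCD
  0xCD ⊕ 0x44 = 0x89
  0x89 ⊕ 0x67 = 0xEE
  0xEE ⊕ 0x27 = 0xC9
  0xC9 ⊕ 0x4A = 0x83

83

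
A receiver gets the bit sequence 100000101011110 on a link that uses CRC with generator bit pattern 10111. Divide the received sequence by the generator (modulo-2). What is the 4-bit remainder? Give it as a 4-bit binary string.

0001

Modulo-2 division of 100000101011110 by 10111:
  pos 0: 10000 XOR 10111 = 00111
  pos 2: 11101 XOR 10111 = 01010
  pos 3: 10100 XOR 10111 = 00011
  pos 6: 11101 XOR 10111 = 01010
  pos 7: 10101 XOR 10111 = 00010
  pos 10: 10110 XOR 10111 = 00001
Remainder = 0001 (nonzero — an error is detected).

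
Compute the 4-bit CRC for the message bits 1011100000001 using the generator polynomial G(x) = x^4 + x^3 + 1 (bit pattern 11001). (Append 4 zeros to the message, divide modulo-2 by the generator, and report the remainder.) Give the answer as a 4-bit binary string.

0010

Append 4 zeros: 10111000000010000. Divide by 11001 (XOR where the leading bit is 1):
  pos 0: 10111 XOR 11001 = 01110
  pos 1: 11100 XOR 11001 = 00101
  pos 3: 10100 XOR 11001 = 01101
  pos 4: 11010 XOR 11001 = 00011
  pos 7: 11000 XOR 11001 = 00001
  pos 11: 11000 XOR 11001 = 00001
Remainder (last 4 bits) = 0010. This is the CRC / FCS.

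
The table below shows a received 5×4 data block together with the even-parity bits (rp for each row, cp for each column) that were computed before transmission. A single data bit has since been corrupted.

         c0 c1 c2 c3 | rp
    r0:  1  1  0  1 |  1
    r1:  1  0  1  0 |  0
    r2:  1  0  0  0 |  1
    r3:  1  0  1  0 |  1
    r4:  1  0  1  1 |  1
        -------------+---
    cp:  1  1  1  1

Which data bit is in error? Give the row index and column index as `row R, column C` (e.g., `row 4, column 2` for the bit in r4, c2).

row 3, column 3

Recompute each row's even parity and compare to rp:
  r0: data parity 1, sent rp 1 → ok
  r1: data parity 0, sent rp 0 → ok
  r2: data parity 1, sent rp 1 → ok
  r3: data parity 0, sent rp 1 → mismatch
  r4: data parity 1, sent rp 1 → ok
Recompute each column's even parity and compare to cp:
  c0: data parity 1, sent cp 1 → ok
  c1: data parity 1, sent cp 1 → ok
  c2: data parity 1, sent cp 1 → ok
  c3: data parity 0, sent cp 1 → mismatch
Exactly one row (r3) and one column (c3) fail → the flipped bit is at their intersection.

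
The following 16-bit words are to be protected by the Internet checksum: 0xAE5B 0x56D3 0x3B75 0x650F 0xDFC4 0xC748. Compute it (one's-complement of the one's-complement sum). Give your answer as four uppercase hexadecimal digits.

One's-complement addition (fold any carry out of bit 15 back into bit 0):
  0xAE5B + 0x56D3 = 0x1052E → wrap carry → 0x052F
  0x052F + 0x3B75 = 0x040A4
  0x40A4 + 0x650F = 0x0A5B3
  0xA5B3 + 0xDFC4 = 0x18577 → wrap carry → 0x8578
  0x8578 + 0xC748 = 0x14CC0 → wrap carry → 0x4CC1
One's-complement sum = 0x4CC1.
Checksum = ~0x4CC1 & 0xFFFF = 0xB33E.

B33E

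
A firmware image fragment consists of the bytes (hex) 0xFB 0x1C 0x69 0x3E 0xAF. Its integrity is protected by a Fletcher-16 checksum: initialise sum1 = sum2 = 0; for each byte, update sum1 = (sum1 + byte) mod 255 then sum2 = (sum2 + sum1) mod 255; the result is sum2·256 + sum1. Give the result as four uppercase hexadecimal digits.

Running sums (mod 255):
  after byte 0 (0xFB): sum1=251, sum2=251
  after byte 1 (0x1C): sum1=24, sum2=20
  after byte 2 (0x69): sum1=129, sum2=149
  after byte 3 (0x3E): sum1=191, sum2=85
  after byte 4 (0xAF): sum1=111, sum2=196
Checksum = sum2·256 + sum1 = 196·256 + 111 = 50287 = 0xC46F.

C46F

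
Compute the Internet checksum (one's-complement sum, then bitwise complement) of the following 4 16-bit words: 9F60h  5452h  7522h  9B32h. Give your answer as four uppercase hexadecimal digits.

One's-complement addition (fold any carry out of bit 15 back into bit 0):
  0x9F60 + 0x5452 = 0x0F3B2
  0xF3B2 + 0x7522 = 0x168D4 → wrap carry → 0x68D5
  0x68D5 + 0x9B32 = 0x10407 → wrap carry → 0x0408
One's-complement sum = 0x0408.
Checksum = ~0x0408 & 0xFFFF = 0xFBF7.

FBF7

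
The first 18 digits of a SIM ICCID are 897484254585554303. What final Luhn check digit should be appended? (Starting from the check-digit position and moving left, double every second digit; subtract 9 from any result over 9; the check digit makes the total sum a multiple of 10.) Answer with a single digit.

3

Partial digits right→left: 3 0 3 4 5 5 5 8 5 4 5 2 4 8 4 7 9 8
Double every second digit counting from the check-digit position (so the 1st, 3rd, 5th, ... of the partial from the right).
  doubled (with −9 where >9): 6 6 1 1 1 1 8 8 9 → sum 41
  kept as-is: 0 4 5 8 4 2 8 7 8 → sum 46
Total = 41 + 46 = 87.
Check digit = (10 − (87 mod 10)) mod 10 = 3.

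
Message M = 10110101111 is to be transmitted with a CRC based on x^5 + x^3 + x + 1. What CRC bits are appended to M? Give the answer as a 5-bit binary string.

Append 5 zeros: 1011010111100000. Divide by 101011 (XOR where the leading bit is 1):
  pos 0: 101101 XOR 101011 = 000110
  pos 3: 110011 XOR 101011 = 011000
  pos 4: 110001 XOR 101011 = 011010
  pos 5: 110101 XOR 101011 = 011110
  pos 6: 111100 XOR 101011 = 010111
  pos 7: 101110 XOR 101011 = 000101
  pos 10: 101000 XOR 101011 = 000011
Remainder (last 5 bits) = 00011. This is the CRC / FCS.

00011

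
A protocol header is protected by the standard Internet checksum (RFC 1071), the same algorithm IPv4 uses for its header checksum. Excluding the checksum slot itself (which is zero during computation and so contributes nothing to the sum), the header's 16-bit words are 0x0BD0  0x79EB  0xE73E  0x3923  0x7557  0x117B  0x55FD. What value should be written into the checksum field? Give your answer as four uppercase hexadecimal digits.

7D12

One's-complement addition (fold any carry out of bit 15 back into bit 0):
  0x0BD0 + 0x79EB = 0x085BB
  0x85BB + 0xE73E = 0x16CF9 → wrap carry → 0x6CFA
  0x6CFA + 0x3923 = 0x0A61D
  0xA61D + 0x7557 = 0x11B74 → wrap carry → 0x1B75
  0x1B75 + 0x117B = 0x02CF0
  0x2CF0 + 0x55FD = 0x082ED
One's-complement sum = 0x82ED.
Checksum = ~0x82ED & 0xFFFF = 0x7D12.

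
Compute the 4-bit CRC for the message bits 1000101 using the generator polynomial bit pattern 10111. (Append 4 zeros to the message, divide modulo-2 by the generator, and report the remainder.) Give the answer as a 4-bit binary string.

Append 4 zeros: 10001010000. Divide by 10111 (XOR where the leading bit is 1):
  pos 0: 10001 XOR 10111 = 00110
  pos 2: 11001 XOR 10111 = 01110
  pos 3: 11100 XOR 10111 = 01011
  pos 4: 10110 XOR 10111 = 00001
Remainder (last 4 bits) = 0100. This is the CRC / FCS.

0100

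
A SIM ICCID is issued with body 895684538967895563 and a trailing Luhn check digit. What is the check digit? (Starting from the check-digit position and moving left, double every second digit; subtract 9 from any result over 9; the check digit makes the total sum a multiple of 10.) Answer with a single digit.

5

Partial digits right→left: 3 6 5 5 9 8 7 6 9 8 3 5 4 8 6 5 9 8
Double every second digit counting from the check-digit position (so the 1st, 3rd, 5th, ... of the partial from the right).
  doubled (with −9 where >9): 6 1 9 5 9 6 8 3 9 → sum 56
  kept as-is: 6 5 8 6 8 5 8 5 8 → sum 59
Total = 56 + 59 = 115.
Check digit = (10 − (115 mod 10)) mod 10 = 5.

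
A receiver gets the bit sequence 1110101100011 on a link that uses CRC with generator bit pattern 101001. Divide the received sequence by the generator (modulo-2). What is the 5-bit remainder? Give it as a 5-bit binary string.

00000

Modulo-2 division of 1110101100011 by 101001:
  pos 0: 111010 XOR 101001 = 010011
  pos 1: 100111 XOR 101001 = 001110
  pos 3: 111010 XOR 101001 = 010011
  pos 4: 100110 XOR 101001 = 001111
  pos 6: 111101 XOR 101001 = 010100
  pos 7: 101001 XOR 101001 = 000000
Remainder = 00000 (zero — the frame passes the CRC check).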